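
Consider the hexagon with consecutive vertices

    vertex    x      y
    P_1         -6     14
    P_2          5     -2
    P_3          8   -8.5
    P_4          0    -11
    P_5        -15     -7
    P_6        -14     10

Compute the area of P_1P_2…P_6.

360.75

Σ = (-58) + (-26.5) + (-88) + (-165) + (-248) + (-136) = -721.5
Area = |Σ|/2 = 360.75.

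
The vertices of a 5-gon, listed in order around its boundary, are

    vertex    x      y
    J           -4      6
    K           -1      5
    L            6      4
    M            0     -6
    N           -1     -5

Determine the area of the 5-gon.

Apply the shoelace (surveyor's) formula: 2A = Σ (x_i·y_{i+1} − x_{i+1}·y_i), indices taken mod 5.
Σ = (-14) + (-34) + (-36) + (-6) + (-26) = -116
Area = |Σ|/2 = 58.

58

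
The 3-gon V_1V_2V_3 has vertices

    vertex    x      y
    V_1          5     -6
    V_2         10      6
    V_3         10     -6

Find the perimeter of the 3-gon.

|V_1V_2| = √((5)² + (12)²) = √169 = 13
|V_2V_3| = √((0)² + (-12)²) = √144 = 12
|V_3V_1| = √((-5)² + (0)²) = √25 = 5
Perimeter = 13 + 12 + 5 = 30.

30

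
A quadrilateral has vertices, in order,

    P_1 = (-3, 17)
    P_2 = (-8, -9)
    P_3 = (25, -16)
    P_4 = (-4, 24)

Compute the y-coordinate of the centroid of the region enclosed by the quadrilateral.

Apply the shoelace formula. First the cross-terms c_i = x_i·y_{i+1} − x_{i+1}·y_i:
  163, 353, 536, 4  ⇒  2A = 1056, A = 528.
Then Σ (y_i + y_{i+1})·c_i = -3069, so ȳ = -3069 / (6·528) = -0.96875.

-0.96875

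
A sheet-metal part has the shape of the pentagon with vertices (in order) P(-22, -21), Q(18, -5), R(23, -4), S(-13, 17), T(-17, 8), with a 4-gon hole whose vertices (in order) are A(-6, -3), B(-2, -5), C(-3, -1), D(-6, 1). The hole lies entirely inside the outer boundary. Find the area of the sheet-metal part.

Outer boundary:
Apply Gauss's area formula: 2A = Σ (x_i·y_{i+1} − x_{i+1}·y_i), indices taken mod 5.
Cross-terms: 488, 43, 339, 185, 533  ⇒  Σ = 1588
Area = |Σ|/2 = 794.
Hole:
Apply the shoelace formula: 2A = Σ (x_i·y_{i+1} − x_{i+1}·y_i), indices taken mod 4.
Σ = (24) + (-13) + (-9) + (24) = 26
Area = |Σ|/2 = 13.
Net area = 794 − 13 = 781.

781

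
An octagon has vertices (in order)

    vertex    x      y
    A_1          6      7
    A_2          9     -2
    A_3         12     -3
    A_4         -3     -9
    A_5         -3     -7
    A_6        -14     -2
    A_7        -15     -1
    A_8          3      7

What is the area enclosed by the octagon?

Σ = (-75) + (-3) + (-117) + (-6) + (-92) + (-16) + (-102) + (-21) = -432
Area = |Σ|/2 = 216.

216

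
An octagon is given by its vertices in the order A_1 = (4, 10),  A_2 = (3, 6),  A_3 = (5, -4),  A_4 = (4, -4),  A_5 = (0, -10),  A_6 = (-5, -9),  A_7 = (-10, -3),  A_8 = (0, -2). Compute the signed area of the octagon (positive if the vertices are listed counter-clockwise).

-94.5

Cross-terms: -6, -42, -4, -40, -50, -75, 20, 8  ⇒  Σ = -189
Signed area = Σ/2 = -94.5 (negative ⇒ clockwise traversal).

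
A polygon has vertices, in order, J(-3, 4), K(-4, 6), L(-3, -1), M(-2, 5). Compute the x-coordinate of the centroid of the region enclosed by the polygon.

Apply Gauss's area formula. First the cross-terms c_i = x_i·y_{i+1} − x_{i+1}·y_i:
  -2, 22, -17, 7  ⇒  2A = 10, A = 5.
Then Σ (x_i + x_{i+1})·c_i = -90, so x̄ = -90 / (6·5) = -3.

-3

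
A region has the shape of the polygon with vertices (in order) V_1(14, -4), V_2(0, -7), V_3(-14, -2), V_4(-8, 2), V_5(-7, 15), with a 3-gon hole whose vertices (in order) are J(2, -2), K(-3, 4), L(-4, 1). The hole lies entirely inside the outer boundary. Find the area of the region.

Outer boundary:
Apply the surveyor's formula: 2A = Σ (x_i·y_{i+1} − x_{i+1}·y_i), indices taken mod 5.
Σ = (-98) + (-98) + (-44) + (-106) + (-182) = -528
Area = |Σ|/2 = 264.
Hole:
Apply the surveyor's formula: 2A = Σ (x_i·y_{i+1} − x_{i+1}·y_i), indices taken mod 3.
Σ = (2) + (13) + (6) = 21
Area = |Σ|/2 = 10.5.
Net area = 264 − 10.5 = 253.5.

253.5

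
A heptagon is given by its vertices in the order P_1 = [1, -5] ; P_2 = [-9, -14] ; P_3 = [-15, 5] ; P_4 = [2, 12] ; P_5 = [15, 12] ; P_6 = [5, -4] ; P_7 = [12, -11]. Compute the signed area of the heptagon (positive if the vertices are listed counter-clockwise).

-418

Apply the shoelace formula: 2A = Σ (x_i·y_{i+1} − x_{i+1}·y_i), indices taken mod 7.
Cross-terms: -59, -255, -190, -156, -120, -7, -49  ⇒  Σ = -836
Signed area = Σ/2 = -418 (negative ⇒ clockwise traversal).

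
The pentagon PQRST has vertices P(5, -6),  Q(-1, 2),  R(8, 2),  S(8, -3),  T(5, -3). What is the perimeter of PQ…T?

|PQ| = √((-6)² + (8)²) = √100 = 10
|QR| = √((9)² + (0)²) = √81 = 9
|RS| = √((0)² + (-5)²) = √25 = 5
|ST| = √((-3)² + (0)²) = √9 = 3
|TP| = √((0)² + (-3)²) = √9 = 3
Perimeter = 10 + 9 + 5 + 3 + 3 = 30.

30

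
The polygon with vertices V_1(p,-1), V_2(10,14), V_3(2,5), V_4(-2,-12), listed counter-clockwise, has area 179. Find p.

Write out the shoelace sum; only the two edges meeting at V_1 involve p:
2·Area = [((-2)·(-1) − p·(-12)) + (p·14 − 10·(-1))] + 8
       = 26·p + 20 = 358
⇒ p = 13.

13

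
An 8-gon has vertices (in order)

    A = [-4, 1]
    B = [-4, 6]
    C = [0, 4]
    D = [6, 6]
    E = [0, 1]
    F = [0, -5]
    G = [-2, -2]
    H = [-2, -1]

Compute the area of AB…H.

36

Apply Gauss's area formula: 2A = Σ (x_i·y_{i+1} − x_{i+1}·y_i), indices taken mod 8.
Cross-terms: -20, -16, -24, 6, 0, -10, -2, -6  ⇒  Σ = -72
Area = |Σ|/2 = 36.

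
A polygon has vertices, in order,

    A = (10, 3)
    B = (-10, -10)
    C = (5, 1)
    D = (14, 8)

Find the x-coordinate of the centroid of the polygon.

Apply the shoelace formula. First the cross-terms c_i = x_i·y_{i+1} − x_{i+1}·y_i:
  -70, 40, 26, -38  ⇒  2A = -42, A = -21.
Then Σ (x_i + x_{i+1})·c_i = -618, so x̄ = -618 / (6·(-21)) = 103/21.

103/21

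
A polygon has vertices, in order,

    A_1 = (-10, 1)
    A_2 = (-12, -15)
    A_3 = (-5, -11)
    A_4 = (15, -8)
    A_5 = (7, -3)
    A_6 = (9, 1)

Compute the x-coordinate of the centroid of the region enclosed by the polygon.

Apply the surveyor's formula. First the cross-terms c_i = x_i·y_{i+1} − x_{i+1}·y_i:
  162, 57, 205, 11, 34, 19  ⇒  2A = 488, A = 244.
Then Σ (x_i + x_{i+1})·c_i = -1716, so x̄ = -1716 / (6·244) = -143/122.

-143/122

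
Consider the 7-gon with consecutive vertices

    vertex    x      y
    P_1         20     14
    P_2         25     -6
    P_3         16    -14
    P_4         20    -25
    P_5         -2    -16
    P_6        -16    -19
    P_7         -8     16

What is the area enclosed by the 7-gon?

Apply the surveyor's formula: 2A = Σ (x_i·y_{i+1} − x_{i+1}·y_i), indices taken mod 7.
Σ = (-470) + (-254) + (-120) + (-370) + (-218) + (-408) + (-432) = -2272
Area = |Σ|/2 = 1136.

1136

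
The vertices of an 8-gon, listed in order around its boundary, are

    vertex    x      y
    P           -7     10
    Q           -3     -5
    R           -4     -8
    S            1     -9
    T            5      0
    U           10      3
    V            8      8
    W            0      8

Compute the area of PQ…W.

Apply the surveyor's formula: 2A = Σ (x_i·y_{i+1} − x_{i+1}·y_i), indices taken mod 8.
Cross-terms: 65, 4, 44, 45, 15, 56, 64, 56  ⇒  Σ = 349
Area = |Σ|/2 = 174.5.

174.5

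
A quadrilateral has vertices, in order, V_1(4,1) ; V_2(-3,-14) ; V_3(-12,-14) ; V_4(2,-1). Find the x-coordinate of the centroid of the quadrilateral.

-491/133

Apply the surveyor's formula. First the cross-terms c_i = x_i·y_{i+1} − x_{i+1}·y_i:
  -53, -126, 40, 6  ⇒  2A = -133, A = -66.5.
Then Σ (x_i + x_{i+1})·c_i = 1473, so x̄ = 1473 / (6·(-66.5)) = -491/133.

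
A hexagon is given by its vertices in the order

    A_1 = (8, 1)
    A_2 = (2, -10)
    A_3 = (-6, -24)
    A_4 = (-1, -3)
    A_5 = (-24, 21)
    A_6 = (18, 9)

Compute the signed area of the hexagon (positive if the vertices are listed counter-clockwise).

-468.5

Apply the shoelace (surveyor's) formula: 2A = Σ (x_i·y_{i+1} − x_{i+1}·y_i), indices taken mod 6.
A_1→A_2: (8)(-10) − (2)(1) = -82
A_2→A_3: (2)(-24) − (-6)(-10) = -108
A_3→A_4: (-6)(-3) − (-1)(-24) = -6
A_4→A_5: (-1)(21) − (-24)(-3) = -93
A_5→A_6: (-24)(9) − (18)(21) = -594
A_6→A_1: (18)(1) − (8)(9) = -54
Σ = -937
Signed area = Σ/2 = -468.5 (negative ⇒ clockwise traversal).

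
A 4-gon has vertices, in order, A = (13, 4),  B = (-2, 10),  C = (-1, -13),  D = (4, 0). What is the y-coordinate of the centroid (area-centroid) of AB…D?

202/121

Apply the shoelace (surveyor's) formula. First the cross-terms c_i = x_i·y_{i+1} − x_{i+1}·y_i:
  138, 36, 52, 16  ⇒  2A = 242, A = 121.
Then Σ (y_i + y_{i+1})·c_i = 1212, so ȳ = 1212 / (6·121) = 202/121.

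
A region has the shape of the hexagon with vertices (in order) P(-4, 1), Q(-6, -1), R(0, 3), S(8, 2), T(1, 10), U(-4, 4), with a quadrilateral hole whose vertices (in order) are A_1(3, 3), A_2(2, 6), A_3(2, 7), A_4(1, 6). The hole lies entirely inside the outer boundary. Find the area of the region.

49

Outer boundary:
Apply the shoelace (surveyor's) formula: 2A = Σ (x_i·y_{i+1} − x_{i+1}·y_i), indices taken mod 6.
P→Q: (-4)(-1) − (-6)(1) = 10
Q→R: (-6)(3) − (0)(-1) = -18
R→S: (0)(2) − (8)(3) = -24
S→T: (8)(10) − (1)(2) = 78
T→U: (1)(4) − (-4)(10) = 44
U→P: (-4)(1) − (-4)(4) = 12
Σ = 102
Area = |Σ|/2 = 51.
Hole:
A_1→A_2: (3)(6) − (2)(3) = 12
A_2→A_3: (2)(7) − (2)(6) = 2
A_3→A_4: (2)(6) − (1)(7) = 5
A_4→A_1: (1)(3) − (3)(6) = -15
Σ = 4
Area = |Σ|/2 = 2.
Net area = 51 − 2 = 49.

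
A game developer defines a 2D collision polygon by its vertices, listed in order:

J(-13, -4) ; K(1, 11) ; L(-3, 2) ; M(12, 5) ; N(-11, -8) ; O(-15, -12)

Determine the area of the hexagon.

134

Apply the surveyor's formula: 2A = Σ (x_i·y_{i+1} − x_{i+1}·y_i), indices taken mod 6.
Σ = (-139) + (35) + (-39) + (-41) + (12) + (-96) = -268
Area = |Σ|/2 = 134.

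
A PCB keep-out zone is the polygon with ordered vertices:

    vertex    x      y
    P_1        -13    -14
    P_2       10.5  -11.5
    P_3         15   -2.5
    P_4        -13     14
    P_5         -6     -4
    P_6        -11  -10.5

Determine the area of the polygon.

396.375

Σ = (296.5) + (146.25) + (177.5) + (136) + (19) + (17.5) = 792.75
Area = |Σ|/2 = 396.375.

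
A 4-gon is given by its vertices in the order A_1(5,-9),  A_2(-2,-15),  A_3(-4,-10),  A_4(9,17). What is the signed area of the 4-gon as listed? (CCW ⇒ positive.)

Σ = (-93) + (-40) + (22) + (-166) = -277
Signed area = Σ/2 = -138.5 (negative ⇒ clockwise traversal).

-138.5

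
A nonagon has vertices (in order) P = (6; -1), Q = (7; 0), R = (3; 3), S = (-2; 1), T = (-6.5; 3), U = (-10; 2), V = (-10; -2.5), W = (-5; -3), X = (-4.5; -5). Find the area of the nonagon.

81.5

Apply the shoelace (surveyor's) formula: 2A = Σ (x_i·y_{i+1} − x_{i+1}·y_i), indices taken mod 9.
P→Q: (6)(0) − (7)(-1) = 7
Q→R: (7)(3) − (3)(0) = 21
R→S: (3)(1) − (-2)(3) = 9
S→T: (-2)(3) − (-6.5)(1) = 0.5
T→U: (-6.5)(2) − (-10)(3) = 17
U→V: (-10)(-2.5) − (-10)(2) = 45
V→W: (-10)(-3) − (-5)(-2.5) = 17.5
W→X: (-5)(-5) − (-4.5)(-3) = 11.5
X→P: (-4.5)(-1) − (6)(-5) = 34.5
Σ = 163
Area = |Σ|/2 = 81.5.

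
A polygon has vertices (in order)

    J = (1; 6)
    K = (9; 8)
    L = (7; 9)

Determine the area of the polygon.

Apply the shoelace formula: 2A = Σ (x_i·y_{i+1} − x_{i+1}·y_i), indices taken mod 3.
Σ = (-46) + (25) + (33) = 12
Area = |Σ|/2 = 6.

6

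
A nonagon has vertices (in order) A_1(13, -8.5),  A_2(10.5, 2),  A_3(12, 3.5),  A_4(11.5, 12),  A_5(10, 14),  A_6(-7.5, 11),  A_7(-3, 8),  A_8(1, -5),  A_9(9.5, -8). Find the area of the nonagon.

265.25

A_1→A_2: (13)(2) − (10.5)(-8.5) = 115.25
A_2→A_3: (10.5)(3.5) − (12)(2) = 12.75
A_3→A_4: (12)(12) − (11.5)(3.5) = 103.75
A_4→A_5: (11.5)(14) − (10)(12) = 41
A_5→A_6: (10)(11) − (-7.5)(14) = 215
A_6→A_7: (-7.5)(8) − (-3)(11) = -27
A_7→A_8: (-3)(-5) − (1)(8) = 7
A_8→A_9: (1)(-8) − (9.5)(-5) = 39.5
A_9→A_1: (9.5)(-8.5) − (13)(-8) = 23.25
Σ = 530.5
Area = |Σ|/2 = 265.25.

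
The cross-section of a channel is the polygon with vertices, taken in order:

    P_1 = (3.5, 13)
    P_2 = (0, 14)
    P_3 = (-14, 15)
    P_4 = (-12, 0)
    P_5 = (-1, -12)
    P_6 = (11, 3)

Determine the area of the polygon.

Cross-terms: 49, 196, 180, 144, 129, 132.5  ⇒  Σ = 830.5
Area = |Σ|/2 = 415.25.

415.25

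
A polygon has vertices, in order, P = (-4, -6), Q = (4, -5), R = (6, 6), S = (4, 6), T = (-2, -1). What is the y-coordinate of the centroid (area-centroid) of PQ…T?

-151/189

Apply the shoelace formula. First the cross-terms c_i = x_i·y_{i+1} − x_{i+1}·y_i:
  44, 54, 12, 8, 8  ⇒  2A = 126, A = 63.
Then Σ (y_i + y_{i+1})·c_i = -302, so ȳ = -302 / (6·63) = -151/189.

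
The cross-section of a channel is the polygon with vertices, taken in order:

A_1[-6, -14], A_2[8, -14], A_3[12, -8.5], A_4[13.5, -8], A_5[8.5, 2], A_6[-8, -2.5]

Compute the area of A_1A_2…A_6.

250.75

Apply the surveyor's formula: 2A = Σ (x_i·y_{i+1} − x_{i+1}·y_i), indices taken mod 6.
Cross-terms: 196, 100, 18.75, 95, -5.25, 97  ⇒  Σ = 501.5
Area = |Σ|/2 = 250.75.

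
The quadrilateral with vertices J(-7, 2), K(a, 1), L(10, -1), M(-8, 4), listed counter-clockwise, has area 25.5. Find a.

The doubled signed area Σ (x_i y_{i+1} − x_{i+1} y_i) is linear in a.
With a=0 it equals 27; the coefficient of a is -3 (from the two edges through K).
So -3·a + 27 = 2·25.5 = 51 ⇒ a = -8.

-8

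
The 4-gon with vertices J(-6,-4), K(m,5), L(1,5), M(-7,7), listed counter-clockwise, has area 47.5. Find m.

2

Write out the shoelace sum; only the two edges meeting at K involve m:
2·Area = [((-6)·5 − m·(-4)) + (m·5 − 1·5)] + 112
       = 9·m + 77 = 95
⇒ m = 2.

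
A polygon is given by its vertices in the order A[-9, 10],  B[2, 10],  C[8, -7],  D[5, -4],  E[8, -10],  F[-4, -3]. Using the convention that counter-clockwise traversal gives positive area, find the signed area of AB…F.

Apply Gauss's area formula: 2A = Σ (x_i·y_{i+1} − x_{i+1}·y_i), indices taken mod 6.
Σ = (-110) + (-94) + (3) + (-18) + (-64) + (-67) = -350
Signed area = Σ/2 = -175 (negative ⇒ clockwise traversal).

-175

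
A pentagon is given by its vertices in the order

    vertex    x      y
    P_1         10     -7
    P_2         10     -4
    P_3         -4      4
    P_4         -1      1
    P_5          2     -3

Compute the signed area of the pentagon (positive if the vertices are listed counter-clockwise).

35.5

Apply Gauss's area formula: 2A = Σ (x_i·y_{i+1} − x_{i+1}·y_i), indices taken mod 5.
Σ = (30) + (24) + (0) + (1) + (16) = 71
Signed area = Σ/2 = 35.5 (positive ⇒ counter-clockwise traversal).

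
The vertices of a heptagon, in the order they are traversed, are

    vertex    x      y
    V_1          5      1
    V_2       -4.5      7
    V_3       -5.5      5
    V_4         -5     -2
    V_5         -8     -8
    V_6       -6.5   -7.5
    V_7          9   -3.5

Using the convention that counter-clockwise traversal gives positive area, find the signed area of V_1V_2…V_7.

120.125

Σ = (39.5) + (16) + (36) + (24) + (8) + (90.25) + (26.5) = 240.25
Signed area = Σ/2 = 120.125 (positive ⇒ counter-clockwise traversal).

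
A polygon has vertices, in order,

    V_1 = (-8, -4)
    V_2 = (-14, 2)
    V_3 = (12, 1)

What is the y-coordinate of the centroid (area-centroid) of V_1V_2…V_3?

Apply the shoelace (surveyor's) formula. First the cross-terms c_i = x_i·y_{i+1} − x_{i+1}·y_i:
  -72, -38, -40  ⇒  2A = -150, A = -75.
Then Σ (y_i + y_{i+1})·c_i = 150, so ȳ = 150 / (6·(-75)) = -1/3.

-1/3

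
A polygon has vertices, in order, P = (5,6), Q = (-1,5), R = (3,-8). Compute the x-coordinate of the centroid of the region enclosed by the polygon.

Apply the shoelace formula. First the cross-terms c_i = x_i·y_{i+1} − x_{i+1}·y_i:
  31, -7, 58  ⇒  2A = 82, A = 41.
Then Σ (x_i + x_{i+1})·c_i = 574, so x̄ = 574 / (6·41) = 7/3.

7/3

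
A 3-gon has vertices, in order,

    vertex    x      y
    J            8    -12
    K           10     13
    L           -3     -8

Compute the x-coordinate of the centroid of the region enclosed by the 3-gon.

Apply the shoelace formula. First the cross-terms c_i = x_i·y_{i+1} − x_{i+1}·y_i:
  224, -41, 100  ⇒  2A = 283, A = 141.5.
Then Σ (x_i + x_{i+1})·c_i = 4245, so x̄ = 4245 / (6·141.5) = 5.

5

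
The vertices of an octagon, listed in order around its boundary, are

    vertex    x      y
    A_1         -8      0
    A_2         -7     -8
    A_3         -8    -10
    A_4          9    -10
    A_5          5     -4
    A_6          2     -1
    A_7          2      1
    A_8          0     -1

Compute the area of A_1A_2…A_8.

Σ = (64) + (6) + (170) + (14) + (3) + (4) + (-2) + (-8) = 251
Area = |Σ|/2 = 125.5.

125.5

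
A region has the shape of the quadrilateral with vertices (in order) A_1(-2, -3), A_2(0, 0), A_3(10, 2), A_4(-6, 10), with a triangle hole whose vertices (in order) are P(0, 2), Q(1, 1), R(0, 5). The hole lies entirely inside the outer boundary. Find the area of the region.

73.5

Outer boundary:
Σ = (0) + (0) + (112) + (38) = 150
Area = |Σ|/2 = 75.
Hole:
Apply the shoelace (surveyor's) formula: 2A = Σ (x_i·y_{i+1} − x_{i+1}·y_i), indices taken mod 3.
Σ = (-2) + (5) + (0) = 3
Area = |Σ|/2 = 1.5.
Net area = 75 − 1.5 = 73.5.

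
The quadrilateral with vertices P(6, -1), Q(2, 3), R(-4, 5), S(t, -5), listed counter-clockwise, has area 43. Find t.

1

Write out the shoelace sum; only the two edges meeting at S involve t:
2·Area = [((-4)·(-5) − t·5) + (t·(-1) − 6·(-5))] + 42
       = -6·t + 92 = 86
⇒ t = 1.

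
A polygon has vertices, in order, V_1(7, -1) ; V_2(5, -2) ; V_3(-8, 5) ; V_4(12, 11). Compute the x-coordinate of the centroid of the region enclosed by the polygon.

806/237

Apply Gauss's area formula. First the cross-terms c_i = x_i·y_{i+1} − x_{i+1}·y_i:
  -9, 9, -148, -89  ⇒  2A = -237, A = -118.5.
Then Σ (x_i + x_{i+1})·c_i = -2418, so x̄ = -2418 / (6·(-118.5)) = 806/237.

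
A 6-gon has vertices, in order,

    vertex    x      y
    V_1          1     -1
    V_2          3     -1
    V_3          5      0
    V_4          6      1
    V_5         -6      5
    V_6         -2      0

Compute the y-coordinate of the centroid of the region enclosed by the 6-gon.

Apply the shoelace formula. First the cross-terms c_i = x_i·y_{i+1} − x_{i+1}·y_i:
  2, 5, 5, 36, 10, 2  ⇒  2A = 60, A = 30.
Then Σ (y_i + y_{i+1})·c_i = 260, so ȳ = 260 / (6·30) = 13/9.

13/9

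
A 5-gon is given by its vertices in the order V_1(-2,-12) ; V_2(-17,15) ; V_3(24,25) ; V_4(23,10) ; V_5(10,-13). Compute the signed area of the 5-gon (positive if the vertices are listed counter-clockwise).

-949.5

Σ = (-234) + (-785) + (-335) + (-399) + (-146) = -1899
Signed area = Σ/2 = -949.5 (negative ⇒ clockwise traversal).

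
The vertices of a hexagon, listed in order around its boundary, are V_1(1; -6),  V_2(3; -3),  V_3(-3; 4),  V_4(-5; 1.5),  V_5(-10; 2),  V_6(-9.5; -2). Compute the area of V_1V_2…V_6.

68.25

Apply Gauss's area formula: 2A = Σ (x_i·y_{i+1} − x_{i+1}·y_i), indices taken mod 6.
V_1→V_2: (1)(-3) − (3)(-6) = 15
V_2→V_3: (3)(4) − (-3)(-3) = 3
V_3→V_4: (-3)(1.5) − (-5)(4) = 15.5
V_4→V_5: (-5)(2) − (-10)(1.5) = 5
V_5→V_6: (-10)(-2) − (-9.5)(2) = 39
V_6→V_1: (-9.5)(-6) − (1)(-2) = 59
Σ = 136.5
Area = |Σ|/2 = 68.25.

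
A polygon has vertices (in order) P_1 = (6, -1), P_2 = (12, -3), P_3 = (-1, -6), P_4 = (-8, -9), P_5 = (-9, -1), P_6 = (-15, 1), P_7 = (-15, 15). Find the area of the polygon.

Σ = (-6) + (-75) + (-39) + (-73) + (-24) + (-210) + (-75) = -502
Area = |Σ|/2 = 251.

251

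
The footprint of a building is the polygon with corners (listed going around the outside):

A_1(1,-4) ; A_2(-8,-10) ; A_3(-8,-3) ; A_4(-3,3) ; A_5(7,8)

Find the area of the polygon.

106

Apply the shoelace formula: 2A = Σ (x_i·y_{i+1} − x_{i+1}·y_i), indices taken mod 5.
Σ = (-42) + (-56) + (-33) + (-45) + (-36) = -212
Area = |Σ|/2 = 106.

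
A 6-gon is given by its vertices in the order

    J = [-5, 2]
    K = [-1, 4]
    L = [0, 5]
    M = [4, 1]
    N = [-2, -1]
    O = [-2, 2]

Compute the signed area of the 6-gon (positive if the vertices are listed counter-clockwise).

-22.5

Apply the shoelace formula: 2A = Σ (x_i·y_{i+1} − x_{i+1}·y_i), indices taken mod 6.
Σ = (-18) + (-5) + (-20) + (-2) + (-6) + (6) = -45
Signed area = Σ/2 = -22.5 (negative ⇒ clockwise traversal).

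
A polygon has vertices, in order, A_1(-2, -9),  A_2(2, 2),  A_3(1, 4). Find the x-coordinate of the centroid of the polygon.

Apply Gauss's area formula. First the cross-terms c_i = x_i·y_{i+1} − x_{i+1}·y_i:
  14, 6, -1  ⇒  2A = 19, A = 9.5.
Then Σ (x_i + x_{i+1})·c_i = 19, so x̄ = 19 / (6·9.5) = 1/3.

1/3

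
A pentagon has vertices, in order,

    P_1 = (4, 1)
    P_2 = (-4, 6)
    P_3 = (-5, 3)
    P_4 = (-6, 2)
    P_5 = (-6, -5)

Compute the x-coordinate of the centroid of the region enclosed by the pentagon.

-391/165

Apply the surveyor's formula. First the cross-terms c_i = x_i·y_{i+1} − x_{i+1}·y_i:
  28, 18, 8, 42, 14  ⇒  2A = 110, A = 55.
Then Σ (x_i + x_{i+1})·c_i = -782, so x̄ = -782 / (6·55) = -391/165.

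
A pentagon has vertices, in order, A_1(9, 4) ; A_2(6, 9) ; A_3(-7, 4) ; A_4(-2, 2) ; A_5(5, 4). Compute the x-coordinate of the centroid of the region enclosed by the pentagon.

68/39

Apply the shoelace (surveyor's) formula. First the cross-terms c_i = x_i·y_{i+1} − x_{i+1}·y_i:
  57, 87, -6, -18, -16  ⇒  2A = 104, A = 52.
Then Σ (x_i + x_{i+1})·c_i = 544, so x̄ = 544 / (6·52) = 68/39.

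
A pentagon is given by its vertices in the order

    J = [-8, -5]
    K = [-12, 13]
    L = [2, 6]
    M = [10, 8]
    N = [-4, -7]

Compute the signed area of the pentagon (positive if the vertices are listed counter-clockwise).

Σ = (-164) + (-98) + (-44) + (-38) + (-36) = -380
Signed area = Σ/2 = -190 (negative ⇒ clockwise traversal).

-190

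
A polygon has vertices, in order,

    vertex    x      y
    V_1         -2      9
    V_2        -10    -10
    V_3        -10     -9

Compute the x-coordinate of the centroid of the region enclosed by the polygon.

Apply the shoelace (surveyor's) formula. First the cross-terms c_i = x_i·y_{i+1} − x_{i+1}·y_i:
  110, -10, -108  ⇒  2A = -8, A = -4.
Then Σ (x_i + x_{i+1})·c_i = 176, so x̄ = 176 / (6·(-4)) = -22/3.

-22/3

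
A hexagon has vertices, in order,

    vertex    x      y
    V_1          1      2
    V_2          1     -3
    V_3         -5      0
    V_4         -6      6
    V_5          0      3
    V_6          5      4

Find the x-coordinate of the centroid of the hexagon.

Apply the shoelace formula. First the cross-terms c_i = x_i·y_{i+1} − x_{i+1}·y_i:
  -5, -15, -30, -18, -15, 6  ⇒  2A = -77, A = -38.5.
Then Σ (x_i + x_{i+1})·c_i = 449, so x̄ = 449 / (6·(-38.5)) = -449/231.

-449/231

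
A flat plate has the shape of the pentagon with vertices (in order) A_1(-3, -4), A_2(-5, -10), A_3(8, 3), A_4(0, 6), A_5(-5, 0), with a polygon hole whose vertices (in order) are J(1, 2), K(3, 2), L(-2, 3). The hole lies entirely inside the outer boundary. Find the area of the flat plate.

Outer boundary:
Cross-terms: 10, 65, 48, 30, 20  ⇒  Σ = 173
Area = |Σ|/2 = 86.5.
Hole:
Cross-terms: -4, 13, -7  ⇒  Σ = 2
Area = |Σ|/2 = 1.
Net area = 86.5 − 1 = 85.5.

85.5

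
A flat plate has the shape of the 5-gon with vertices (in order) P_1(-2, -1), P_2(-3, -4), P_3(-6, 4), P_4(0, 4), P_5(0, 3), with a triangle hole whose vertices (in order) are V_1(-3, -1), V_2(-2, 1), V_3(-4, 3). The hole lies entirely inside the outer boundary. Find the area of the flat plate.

21.5

Outer boundary:
Apply the shoelace (surveyor's) formula: 2A = Σ (x_i·y_{i+1} − x_{i+1}·y_i), indices taken mod 5.
Σ = (5) + (-36) + (-24) + (0) + (6) = -49
Area = |Σ|/2 = 24.5.
Hole:
Apply the shoelace (surveyor's) formula: 2A = Σ (x_i·y_{i+1} − x_{i+1}·y_i), indices taken mod 3.
Cross-terms: -5, -2, 13  ⇒  Σ = 6
Area = |Σ|/2 = 3.
Net area = 24.5 − 3 = 21.5.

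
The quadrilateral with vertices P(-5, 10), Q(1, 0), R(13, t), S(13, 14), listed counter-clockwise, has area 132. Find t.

9

Write out the shoelace sum; only the two edges meeting at R involve t:
2·Area = [(1·t − 13·0) + (13·14 − 13·t)] + 190
       = -12·t + 372 = 264
⇒ t = 9.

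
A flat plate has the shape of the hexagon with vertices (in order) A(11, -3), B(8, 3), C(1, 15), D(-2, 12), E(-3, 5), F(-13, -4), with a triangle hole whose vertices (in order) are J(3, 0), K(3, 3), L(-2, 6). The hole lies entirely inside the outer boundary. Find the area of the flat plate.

Outer boundary:
Apply the shoelace (surveyor's) formula: 2A = Σ (x_i·y_{i+1} − x_{i+1}·y_i), indices taken mod 6.
Σ = (57) + (117) + (42) + (26) + (77) + (83) = 402
Area = |Σ|/2 = 201.
Hole:
Σ = (9) + (24) + (-18) = 15
Area = |Σ|/2 = 7.5.
Net area = 201 − 7.5 = 193.5.

193.5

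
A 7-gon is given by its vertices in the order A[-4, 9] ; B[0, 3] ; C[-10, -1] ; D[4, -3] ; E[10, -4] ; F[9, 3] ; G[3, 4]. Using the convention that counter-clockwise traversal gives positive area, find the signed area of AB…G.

101

Apply the surveyor's formula: 2A = Σ (x_i·y_{i+1} − x_{i+1}·y_i), indices taken mod 7.
Σ = (-12) + (30) + (34) + (14) + (66) + (27) + (43) = 202
Signed area = Σ/2 = 101 (positive ⇒ counter-clockwise traversal).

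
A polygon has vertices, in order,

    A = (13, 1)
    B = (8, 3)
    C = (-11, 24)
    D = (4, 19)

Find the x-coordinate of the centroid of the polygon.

505/219

Apply the surveyor's formula. First the cross-terms c_i = x_i·y_{i+1} − x_{i+1}·y_i:
  31, 225, -305, -243  ⇒  2A = -292, A = -146.
Then Σ (x_i + x_{i+1})·c_i = -2020, so x̄ = -2020 / (6·(-146)) = 505/219.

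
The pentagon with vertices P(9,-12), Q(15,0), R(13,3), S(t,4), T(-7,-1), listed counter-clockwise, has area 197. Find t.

Write out the shoelace sum; only the two edges meeting at S involve t:
2·Area = [(13·4 − t·3) + (t·(-1) − (-7)·4)] + 318
       = -4·t + 398 = 394
⇒ t = 1.

1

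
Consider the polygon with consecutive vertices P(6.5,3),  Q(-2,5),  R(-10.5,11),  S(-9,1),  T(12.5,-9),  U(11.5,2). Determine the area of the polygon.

Apply the surveyor's formula: 2A = Σ (x_i·y_{i+1} − x_{i+1}·y_i), indices taken mod 6.
Σ = (38.5) + (30.5) + (88.5) + (68.5) + (128.5) + (21.5) = 376
Area = |Σ|/2 = 188.

188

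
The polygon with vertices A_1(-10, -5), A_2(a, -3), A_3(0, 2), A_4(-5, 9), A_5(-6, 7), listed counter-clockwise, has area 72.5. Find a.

Write out the shoelace sum; only the two edges meeting at A_2 involve a:
2·Area = [((-10)·(-3) − a·(-5)) + (a·2 − 0·(-3))] + 129
       = 7·a + 159 = 145
⇒ a = -2.

-2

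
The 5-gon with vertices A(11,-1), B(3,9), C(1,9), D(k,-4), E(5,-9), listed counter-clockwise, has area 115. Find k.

The doubled signed area Σ (x_i y_{i+1} − x_{i+1} y_i) is linear in k.
With k=0 it equals 230; the coefficient of k is -18 (from the two edges through D).
So -18·k + 230 = 2·115 = 230 ⇒ k = 0.

0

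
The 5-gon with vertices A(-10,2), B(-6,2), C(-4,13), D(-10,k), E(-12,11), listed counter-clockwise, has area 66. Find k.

Write out the shoelace sum; only the two edges meeting at D involve k:
2·Area = [((-4)·k − (-10)·13) + ((-10)·11 − (-12)·k)] + 8
       = 8·k + 28 = 132
⇒ k = 13.

13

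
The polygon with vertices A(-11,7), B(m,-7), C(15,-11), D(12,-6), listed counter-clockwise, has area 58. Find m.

7

The doubled signed area Σ (x_i y_{i+1} − x_{i+1} y_i) is linear in m.
With m=0 it equals 242; the coefficient of m is -18 (from the two edges through B).
So -18·m + 242 = 2·58 = 116 ⇒ m = 7.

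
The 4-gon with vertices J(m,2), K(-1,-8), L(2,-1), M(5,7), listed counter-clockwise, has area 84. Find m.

-8

Write out the shoelace sum; only the two edges meeting at J involve m:
2·Area = [(5·2 − m·7) + (m·(-8) − (-1)·2)] + 36
       = -15·m + 48 = 168
⇒ m = -8.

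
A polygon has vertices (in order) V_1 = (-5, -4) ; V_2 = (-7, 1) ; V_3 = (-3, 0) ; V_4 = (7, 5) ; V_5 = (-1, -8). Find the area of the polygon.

Apply Gauss's area formula: 2A = Σ (x_i·y_{i+1} − x_{i+1}·y_i), indices taken mod 5.
V_1→V_2: (-5)(1) − (-7)(-4) = -33
V_2→V_3: (-7)(0) − (-3)(1) = 3
V_3→V_4: (-3)(5) − (7)(0) = -15
V_4→V_5: (7)(-8) − (-1)(5) = -51
V_5→V_1: (-1)(-4) − (-5)(-8) = -36
Σ = -132
Area = |Σ|/2 = 66.

66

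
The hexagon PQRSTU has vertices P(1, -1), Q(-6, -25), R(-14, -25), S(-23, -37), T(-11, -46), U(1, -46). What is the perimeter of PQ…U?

120

|PQ| = √((-7)² + (-24)²) = √625 = 25
|QR| = √((-8)² + (0)²) = √64 = 8
|RS| = √((-9)² + (-12)²) = √225 = 15
|ST| = √((12)² + (-9)²) = √225 = 15
|TU| = √((12)² + (0)²) = √144 = 12
|UP| = √((0)² + (45)²) = √2025 = 45
Perimeter = 25 + 8 + 15 + 15 + 12 + 45 = 120.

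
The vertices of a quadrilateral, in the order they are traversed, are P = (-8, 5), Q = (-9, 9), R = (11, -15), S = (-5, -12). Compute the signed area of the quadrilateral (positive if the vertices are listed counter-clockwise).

Apply Gauss's area formula: 2A = Σ (x_i·y_{i+1} − x_{i+1}·y_i), indices taken mod 4.
P→Q: (-8)(9) − (-9)(5) = -27
Q→R: (-9)(-15) − (11)(9) = 36
R→S: (11)(-12) − (-5)(-15) = -207
S→P: (-5)(5) − (-8)(-12) = -121
Σ = -319
Signed area = Σ/2 = -159.5 (negative ⇒ clockwise traversal).

-159.5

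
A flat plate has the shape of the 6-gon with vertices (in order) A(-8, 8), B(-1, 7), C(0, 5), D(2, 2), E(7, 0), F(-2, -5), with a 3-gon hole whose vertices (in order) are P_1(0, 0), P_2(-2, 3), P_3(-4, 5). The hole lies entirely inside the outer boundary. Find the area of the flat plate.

83

Outer boundary:
Apply Gauss's area formula: 2A = Σ (x_i·y_{i+1} − x_{i+1}·y_i), indices taken mod 6.
A→B: (-8)(7) − (-1)(8) = -48
B→C: (-1)(5) − (0)(7) = -5
C→D: (0)(2) − (2)(5) = -10
D→E: (2)(0) − (7)(2) = -14
E→F: (7)(-5) − (-2)(0) = -35
F→A: (-2)(8) − (-8)(-5) = -56
Σ = -168
Area = |Σ|/2 = 84.
Hole:
Apply the shoelace (surveyor's) formula: 2A = Σ (x_i·y_{i+1} − x_{i+1}·y_i), indices taken mod 3.
Σ = (0) + (2) + (0) = 2
Area = |Σ|/2 = 1.
Net area = 84 − 1 = 83.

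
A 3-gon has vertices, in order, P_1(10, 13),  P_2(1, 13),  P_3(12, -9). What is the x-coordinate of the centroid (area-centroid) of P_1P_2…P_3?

23/3

Apply the surveyor's formula. First the cross-terms c_i = x_i·y_{i+1} − x_{i+1}·y_i:
  117, -165, 246  ⇒  2A = 198, A = 99.
Then Σ (x_i + x_{i+1})·c_i = 4554, so x̄ = 4554 / (6·99) = 23/3.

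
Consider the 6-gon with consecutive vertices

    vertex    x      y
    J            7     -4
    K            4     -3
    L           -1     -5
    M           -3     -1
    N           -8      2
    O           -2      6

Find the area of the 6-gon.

67

Apply the surveyor's formula: 2A = Σ (x_i·y_{i+1} − x_{i+1}·y_i), indices taken mod 6.
Cross-terms: -5, -23, -14, -14, -44, -34  ⇒  Σ = -134
Area = |Σ|/2 = 67.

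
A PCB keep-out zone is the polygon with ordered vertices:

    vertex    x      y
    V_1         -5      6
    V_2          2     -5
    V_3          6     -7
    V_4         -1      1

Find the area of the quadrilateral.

13.5

Apply the shoelace formula: 2A = Σ (x_i·y_{i+1} − x_{i+1}·y_i), indices taken mod 4.
V_1→V_2: (-5)(-5) − (2)(6) = 13
V_2→V_3: (2)(-7) − (6)(-5) = 16
V_3→V_4: (6)(1) − (-1)(-7) = -1
V_4→V_1: (-1)(6) − (-5)(1) = -1
Σ = 27
Area = |Σ|/2 = 13.5.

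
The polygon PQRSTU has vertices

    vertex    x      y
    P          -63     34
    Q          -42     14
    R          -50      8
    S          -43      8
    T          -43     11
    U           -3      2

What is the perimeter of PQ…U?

|PQ| = √((21)² + (-20)²) = √841 = 29
|QR| = √((-8)² + (-6)²) = √100 = 10
|RS| = √((7)² + (0)²) = √49 = 7
|ST| = √((0)² + (3)²) = √9 = 3
|TU| = √((40)² + (-9)²) = √1681 = 41
|UP| = √((-60)² + (32)²) = √4624 = 68
Perimeter = 29 + 10 + 7 + 3 + 41 + 68 = 158.

158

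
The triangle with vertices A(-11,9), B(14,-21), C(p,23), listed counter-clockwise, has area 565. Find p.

15

Write out the shoelace sum; only the two edges meeting at C involve p:
2·Area = [(14·23 − p·(-21)) + (p·9 − (-11)·23)] + 105
       = 30·p + 680 = 1130
⇒ p = 15.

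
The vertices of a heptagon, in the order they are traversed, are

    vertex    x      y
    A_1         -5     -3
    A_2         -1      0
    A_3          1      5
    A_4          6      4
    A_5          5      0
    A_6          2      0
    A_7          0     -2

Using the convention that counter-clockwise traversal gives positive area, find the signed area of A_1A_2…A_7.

-34

Apply the surveyor's formula: 2A = Σ (x_i·y_{i+1} − x_{i+1}·y_i), indices taken mod 7.
Σ = (-3) + (-5) + (-26) + (-20) + (0) + (-4) + (-10) = -68
Signed area = Σ/2 = -34 (negative ⇒ clockwise traversal).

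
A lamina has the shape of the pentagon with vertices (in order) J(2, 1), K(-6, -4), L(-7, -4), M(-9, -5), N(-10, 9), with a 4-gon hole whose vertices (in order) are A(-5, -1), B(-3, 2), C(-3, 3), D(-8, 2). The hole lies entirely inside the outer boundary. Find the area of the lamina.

73

Outer boundary:
Apply the shoelace formula: 2A = Σ (x_i·y_{i+1} − x_{i+1}·y_i), indices taken mod 5.
Σ = (-2) + (-4) + (-1) + (-131) + (-28) = -166
Area = |Σ|/2 = 83.
Hole:
Apply the surveyor's formula: 2A = Σ (x_i·y_{i+1} − x_{i+1}·y_i), indices taken mod 4.
Σ = (-13) + (-3) + (18) + (18) = 20
Area = |Σ|/2 = 10.
Net area = 83 − 10 = 73.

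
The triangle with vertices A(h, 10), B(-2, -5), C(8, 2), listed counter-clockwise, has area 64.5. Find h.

The doubled signed area Σ (x_i y_{i+1} − x_{i+1} y_i) is linear in h.
With h=0 it equals 136; the coefficient of h is -7 (from the two edges through A).
So -7·h + 136 = 2·64.5 = 129 ⇒ h = 1.

1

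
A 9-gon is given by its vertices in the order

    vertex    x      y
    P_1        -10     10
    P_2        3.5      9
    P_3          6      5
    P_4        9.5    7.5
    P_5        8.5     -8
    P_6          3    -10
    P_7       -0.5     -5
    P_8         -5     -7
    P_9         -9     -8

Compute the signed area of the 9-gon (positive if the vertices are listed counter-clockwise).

-299.625

Σ = (-125) + (-36.5) + (-2.5) + (-139.75) + (-61) + (-20) + (-21.5) + (-23) + (-170) = -599.25
Signed area = Σ/2 = -299.625 (negative ⇒ clockwise traversal).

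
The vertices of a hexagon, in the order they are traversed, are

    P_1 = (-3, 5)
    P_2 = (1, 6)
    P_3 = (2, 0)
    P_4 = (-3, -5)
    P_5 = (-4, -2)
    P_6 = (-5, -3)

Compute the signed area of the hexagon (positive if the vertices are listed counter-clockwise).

Apply the shoelace (surveyor's) formula: 2A = Σ (x_i·y_{i+1} − x_{i+1}·y_i), indices taken mod 6.
Σ = (-23) + (-12) + (-10) + (-14) + (2) + (-34) = -91
Signed area = Σ/2 = -45.5 (negative ⇒ clockwise traversal).

-45.5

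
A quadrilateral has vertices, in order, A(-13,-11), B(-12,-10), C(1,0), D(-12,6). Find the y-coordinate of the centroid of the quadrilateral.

-67/42

Apply Gauss's area formula. First the cross-terms c_i = x_i·y_{i+1} − x_{i+1}·y_i:
  -2, 10, 6, 210  ⇒  2A = 224, A = 112.
Then Σ (y_i + y_{i+1})·c_i = -1072, so ȳ = -1072 / (6·112) = -67/42.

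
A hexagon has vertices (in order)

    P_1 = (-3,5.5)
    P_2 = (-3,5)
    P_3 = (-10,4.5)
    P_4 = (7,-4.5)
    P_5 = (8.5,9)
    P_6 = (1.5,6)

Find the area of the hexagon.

108.25

P_1→P_2: (-3)(5) − (-3)(5.5) = 1.5
P_2→P_3: (-3)(4.5) − (-10)(5) = 36.5
P_3→P_4: (-10)(-4.5) − (7)(4.5) = 13.5
P_4→P_5: (7)(9) − (8.5)(-4.5) = 101.25
P_5→P_6: (8.5)(6) − (1.5)(9) = 37.5
P_6→P_1: (1.5)(5.5) − (-3)(6) = 26.25
Σ = 216.5
Area = |Σ|/2 = 108.25.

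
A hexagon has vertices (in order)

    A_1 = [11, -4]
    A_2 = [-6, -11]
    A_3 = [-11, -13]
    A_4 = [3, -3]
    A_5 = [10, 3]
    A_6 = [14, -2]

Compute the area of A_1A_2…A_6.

Apply Gauss's area formula: 2A = Σ (x_i·y_{i+1} − x_{i+1}·y_i), indices taken mod 6.
Σ = (-145) + (-43) + (72) + (39) + (-62) + (-34) = -173
Area = |Σ|/2 = 86.5.

86.5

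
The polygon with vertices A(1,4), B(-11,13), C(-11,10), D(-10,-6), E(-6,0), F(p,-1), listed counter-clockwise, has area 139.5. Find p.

13

The doubled signed area Σ (x_i y_{i+1} − x_{i+1} y_i) is linear in p.
With p=0 it equals 227; the coefficient of p is 4 (from the two edges through F).
So 4·p + 227 = 2·139.5 = 279 ⇒ p = 13.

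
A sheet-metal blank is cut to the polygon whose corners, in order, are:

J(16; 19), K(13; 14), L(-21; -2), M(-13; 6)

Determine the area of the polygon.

125

J→K: (16)(14) − (13)(19) = -23
K→L: (13)(-2) − (-21)(14) = 268
L→M: (-21)(6) − (-13)(-2) = -152
M→J: (-13)(19) − (16)(6) = -343
Σ = -250
Area = |Σ|/2 = 125.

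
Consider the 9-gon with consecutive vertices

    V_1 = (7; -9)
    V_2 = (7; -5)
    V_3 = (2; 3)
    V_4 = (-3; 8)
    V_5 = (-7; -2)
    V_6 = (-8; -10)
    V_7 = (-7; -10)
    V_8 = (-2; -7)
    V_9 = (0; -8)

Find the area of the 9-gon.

155.5

Apply the surveyor's formula: 2A = Σ (x_i·y_{i+1} − x_{i+1}·y_i), indices taken mod 9.
Σ = (28) + (31) + (25) + (62) + (54) + (10) + (29) + (16) + (56) = 311
Area = |Σ|/2 = 155.5.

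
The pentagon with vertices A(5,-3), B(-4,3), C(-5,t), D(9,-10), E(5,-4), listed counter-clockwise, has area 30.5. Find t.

The doubled signed area Σ (x_i y_{i+1} − x_{i+1} y_i) is linear in t.
With t=0 it equals 87; the coefficient of t is -13 (from the two edges through C).
So -13·t + 87 = 2·30.5 = 61 ⇒ t = 2.

2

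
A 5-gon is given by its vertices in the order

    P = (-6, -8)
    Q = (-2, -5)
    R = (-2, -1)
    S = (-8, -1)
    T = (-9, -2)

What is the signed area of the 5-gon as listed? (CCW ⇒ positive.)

Apply the shoelace (surveyor's) formula: 2A = Σ (x_i·y_{i+1} − x_{i+1}·y_i), indices taken mod 5.
P→Q: (-6)(-5) − (-2)(-8) = 14
Q→R: (-2)(-1) − (-2)(-5) = -8
R→S: (-2)(-1) − (-8)(-1) = -6
S→T: (-8)(-2) − (-9)(-1) = 7
T→P: (-9)(-8) − (-6)(-2) = 60
Σ = 67
Signed area = Σ/2 = 33.5 (positive ⇒ counter-clockwise traversal).

33.5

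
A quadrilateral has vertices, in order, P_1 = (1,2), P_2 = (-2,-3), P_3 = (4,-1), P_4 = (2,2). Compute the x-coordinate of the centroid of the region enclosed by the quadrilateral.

Apply the surveyor's formula. First the cross-terms c_i = x_i·y_{i+1} − x_{i+1}·y_i:
  1, 14, 10, 2  ⇒  2A = 27, A = 13.5.
Then Σ (x_i + x_{i+1})·c_i = 93, so x̄ = 93 / (6·13.5) = 31/27.

31/27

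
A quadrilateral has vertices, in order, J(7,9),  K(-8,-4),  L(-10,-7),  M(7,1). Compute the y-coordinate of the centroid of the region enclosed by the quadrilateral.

Apply the shoelace (surveyor's) formula. First the cross-terms c_i = x_i·y_{i+1} − x_{i+1}·y_i:
  44, 16, 39, 56  ⇒  2A = 155, A = 77.5.
Then Σ (y_i + y_{i+1})·c_i = 370, so ȳ = 370 / (6·77.5) = 74/93.

74/93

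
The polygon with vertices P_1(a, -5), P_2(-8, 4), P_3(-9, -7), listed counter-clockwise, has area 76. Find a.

5

The doubled signed area Σ (x_i y_{i+1} − x_{i+1} y_i) is linear in a.
With a=0 it equals 97; the coefficient of a is 11 (from the two edges through P_1).
So 11·a + 97 = 2·76 = 152 ⇒ a = 5.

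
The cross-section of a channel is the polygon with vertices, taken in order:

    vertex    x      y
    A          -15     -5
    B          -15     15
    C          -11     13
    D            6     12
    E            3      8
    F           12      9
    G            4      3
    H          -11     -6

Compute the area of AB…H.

Apply the shoelace formula: 2A = Σ (x_i·y_{i+1} − x_{i+1}·y_i), indices taken mod 8.
Σ = (-300) + (-30) + (-210) + (12) + (-69) + (0) + (9) + (-35) = -623
Area = |Σ|/2 = 311.5.

311.5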